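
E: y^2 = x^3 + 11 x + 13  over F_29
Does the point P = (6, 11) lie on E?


Check whether y^2 = x^3 + 11 x + 13 (mod 29) for (x, y) = (6, 11).
LHS: y^2 = 11^2 mod 29 = 5
RHS: x^3 + 11 x + 13 = 6^3 + 11*6 + 13 mod 29 = 5
LHS = RHS

Yes, on the curve


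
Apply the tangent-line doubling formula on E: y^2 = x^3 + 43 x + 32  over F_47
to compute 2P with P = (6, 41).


Doubling: s = (3 x1^2 + a) / (2 y1)
s = (3*6^2 + 43) / (2*41) mod 47 = 7
x3 = s^2 - 2 x1 mod 47 = 7^2 - 2*6 = 37
y3 = s (x1 - x3) - y1 mod 47 = 7 * (6 - 37) - 41 = 24

2P = (37, 24)


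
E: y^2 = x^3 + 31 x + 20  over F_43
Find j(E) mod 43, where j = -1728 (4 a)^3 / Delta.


Delta = -16(4 a^3 + 27 b^2) mod 43 = 13
-1728 * (4 a)^3 = -1728 * (4*31)^3 mod 43 = 11
j = 11 * 13^(-1) mod 43 = 24

j = 24 (mod 43)


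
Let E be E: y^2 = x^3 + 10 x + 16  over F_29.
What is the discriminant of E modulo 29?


4 a^3 + 27 b^2 = 4*10^3 + 27*16^2 = 4000 + 6912 = 10912
Delta = -16 * (10912) = -174592
Delta mod 29 = 17

Delta = 17 (mod 29)


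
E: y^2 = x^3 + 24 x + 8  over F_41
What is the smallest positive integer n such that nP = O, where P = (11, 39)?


Compute successive multiples of P until we hit O:
  1P = (11, 39)
  2P = (29, 1)
  3P = (9, 16)
  4P = (20, 1)
  5P = (1, 19)
  6P = (33, 40)
  7P = (2, 8)
  8P = (10, 10)
  ... (continuing to 44P)
  44P = O

ord(P) = 44


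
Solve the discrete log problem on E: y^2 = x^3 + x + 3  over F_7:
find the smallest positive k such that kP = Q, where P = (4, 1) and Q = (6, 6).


Enumerate multiples of P until we hit Q = (6, 6):
  1P = (4, 1)
  2P = (6, 6)
Match found at i = 2.

k = 2


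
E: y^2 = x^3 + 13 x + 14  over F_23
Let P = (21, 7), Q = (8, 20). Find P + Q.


P != Q, so use the chord formula.
s = (y2 - y1) / (x2 - x1) = (13) / (10) mod 23 = 22
x3 = s^2 - x1 - x2 mod 23 = 22^2 - 21 - 8 = 18
y3 = s (x1 - x3) - y1 mod 23 = 22 * (21 - 18) - 7 = 13

P + Q = (18, 13)


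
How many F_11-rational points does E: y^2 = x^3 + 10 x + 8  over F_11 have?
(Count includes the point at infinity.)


For each x in F_11, count y with y^2 = x^3 + 10 x + 8 mod 11:
  x = 2: RHS = 3, y in [5, 6]  -> 2 point(s)
  x = 6: RHS = 9, y in [3, 8]  -> 2 point(s)
  x = 7: RHS = 3, y in [5, 6]  -> 2 point(s)
Affine points: 6. Add the point at infinity: total = 7.

#E(F_11) = 7


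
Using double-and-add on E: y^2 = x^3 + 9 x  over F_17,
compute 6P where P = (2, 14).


k = 6 = 110_2 (binary, LSB first: 011)
Double-and-add from P = (2, 14):
  bit 0 = 0: acc unchanged = O
  bit 1 = 1: acc = O + (4, 10) = (4, 10)
  bit 2 = 1: acc = (4, 10) + (13, 6) = (13, 11)

6P = (13, 11)


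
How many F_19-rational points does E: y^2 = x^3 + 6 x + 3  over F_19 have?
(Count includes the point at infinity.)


For each x in F_19, count y with y^2 = x^3 + 6 x + 3 mod 19:
  x = 2: RHS = 4, y in [2, 17]  -> 2 point(s)
  x = 5: RHS = 6, y in [5, 14]  -> 2 point(s)
  x = 9: RHS = 7, y in [8, 11]  -> 2 point(s)
  x = 12: RHS = 17, y in [6, 13]  -> 2 point(s)
  x = 13: RHS = 17, y in [6, 13]  -> 2 point(s)
  x = 14: RHS = 0, y in [0]  -> 1 point(s)
Affine points: 11. Add the point at infinity: total = 12.

#E(F_19) = 12


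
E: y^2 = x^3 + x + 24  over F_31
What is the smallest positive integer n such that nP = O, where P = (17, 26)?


Compute successive multiples of P until we hit O:
  1P = (17, 26)
  2P = (28, 5)
  3P = (25, 9)
  4P = (25, 22)
  5P = (28, 26)
  6P = (17, 5)
  7P = O

ord(P) = 7


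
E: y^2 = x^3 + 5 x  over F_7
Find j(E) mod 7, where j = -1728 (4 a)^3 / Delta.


Delta = -16(4 a^3 + 27 b^2) mod 7 = 1
-1728 * (4 a)^3 = -1728 * (4*5)^3 mod 7 = 6
j = 6 * 1^(-1) mod 7 = 6

j = 6 (mod 7)


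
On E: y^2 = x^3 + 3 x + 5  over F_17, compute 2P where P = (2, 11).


k = 2 = 10_2 (binary, LSB first: 01)
Double-and-add from P = (2, 11):
  bit 0 = 0: acc unchanged = O
  bit 1 = 1: acc = O + (5, 14) = (5, 14)

2P = (5, 14)


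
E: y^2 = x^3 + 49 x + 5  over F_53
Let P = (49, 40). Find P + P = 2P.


Doubling: s = (3 x1^2 + a) / (2 y1)
s = (3*49^2 + 49) / (2*40) mod 53 = 35
x3 = s^2 - 2 x1 mod 53 = 35^2 - 2*49 = 14
y3 = s (x1 - x3) - y1 mod 53 = 35 * (49 - 14) - 40 = 19

2P = (14, 19)


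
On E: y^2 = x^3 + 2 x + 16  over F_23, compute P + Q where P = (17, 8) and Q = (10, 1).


P != Q, so use the chord formula.
s = (y2 - y1) / (x2 - x1) = (16) / (16) mod 23 = 1
x3 = s^2 - x1 - x2 mod 23 = 1^2 - 17 - 10 = 20
y3 = s (x1 - x3) - y1 mod 23 = 1 * (17 - 20) - 8 = 12

P + Q = (20, 12)


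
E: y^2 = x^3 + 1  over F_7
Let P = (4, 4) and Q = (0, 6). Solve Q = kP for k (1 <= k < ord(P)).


Enumerate multiples of P until we hit Q = (0, 6):
  1P = (4, 4)
  2P = (0, 6)
Match found at i = 2.

k = 2


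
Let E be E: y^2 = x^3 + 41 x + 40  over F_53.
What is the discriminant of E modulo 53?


4 a^3 + 27 b^2 = 4*41^3 + 27*40^2 = 275684 + 43200 = 318884
Delta = -16 * (318884) = -5102144
Delta mod 53 = 7

Delta = 7 (mod 53)


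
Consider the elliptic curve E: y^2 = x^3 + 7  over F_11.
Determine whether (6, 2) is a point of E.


Check whether y^2 = x^3 + 0 x + 7 (mod 11) for (x, y) = (6, 2).
LHS: y^2 = 2^2 mod 11 = 4
RHS: x^3 + 0 x + 7 = 6^3 + 0*6 + 7 mod 11 = 3
LHS != RHS

No, not on the curve


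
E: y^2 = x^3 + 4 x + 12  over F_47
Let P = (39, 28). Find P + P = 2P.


Doubling: s = (3 x1^2 + a) / (2 y1)
s = (3*39^2 + 4) / (2*28) mod 47 = 27
x3 = s^2 - 2 x1 mod 47 = 27^2 - 2*39 = 40
y3 = s (x1 - x3) - y1 mod 47 = 27 * (39 - 40) - 28 = 39

2P = (40, 39)


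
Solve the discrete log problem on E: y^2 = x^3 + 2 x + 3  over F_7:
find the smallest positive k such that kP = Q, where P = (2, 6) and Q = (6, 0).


Enumerate multiples of P until we hit Q = (6, 0):
  1P = (2, 6)
  2P = (3, 1)
  3P = (6, 0)
Match found at i = 3.

k = 3


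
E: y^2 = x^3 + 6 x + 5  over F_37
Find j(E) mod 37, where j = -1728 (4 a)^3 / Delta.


Delta = -16(4 a^3 + 27 b^2) mod 37 = 18
-1728 * (4 a)^3 = -1728 * (4*6)^3 mod 37 = 31
j = 31 * 18^(-1) mod 37 = 12

j = 12 (mod 37)


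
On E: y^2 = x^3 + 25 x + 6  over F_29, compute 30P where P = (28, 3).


k = 30 = 11110_2 (binary, LSB first: 01111)
Double-and-add from P = (28, 3):
  bit 0 = 0: acc unchanged = O
  bit 1 = 1: acc = O + (27, 21) = (27, 21)
  bit 2 = 1: acc = (27, 21) + (26, 22) = (6, 16)
  bit 3 = 1: acc = (6, 16) + (5, 16) = (18, 13)
  bit 4 = 1: acc = (18, 13) + (12, 2) = (8, 15)

30P = (8, 15)


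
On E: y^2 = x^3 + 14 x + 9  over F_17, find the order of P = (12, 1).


Compute successive multiples of P until we hit O:
  1P = (12, 1)
  2P = (14, 12)
  3P = (0, 14)
  4P = (7, 12)
  5P = (11, 7)
  6P = (13, 5)
  7P = (8, 15)
  8P = (5, 0)
  ... (continuing to 16P)
  16P = O

ord(P) = 16


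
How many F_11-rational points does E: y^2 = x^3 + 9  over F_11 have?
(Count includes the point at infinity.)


For each x in F_11, count y with y^2 = x^3 + 0 x + 9 mod 11:
  x = 0: RHS = 9, y in [3, 8]  -> 2 point(s)
  x = 3: RHS = 3, y in [5, 6]  -> 2 point(s)
  x = 6: RHS = 5, y in [4, 7]  -> 2 point(s)
  x = 7: RHS = 0, y in [0]  -> 1 point(s)
  x = 8: RHS = 4, y in [2, 9]  -> 2 point(s)
  x = 9: RHS = 1, y in [1, 10]  -> 2 point(s)
Affine points: 11. Add the point at infinity: total = 12.

#E(F_11) = 12


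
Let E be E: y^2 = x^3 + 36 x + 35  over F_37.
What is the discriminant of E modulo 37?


4 a^3 + 27 b^2 = 4*36^3 + 27*35^2 = 186624 + 33075 = 219699
Delta = -16 * (219699) = -3515184
Delta mod 37 = 1

Delta = 1 (mod 37)


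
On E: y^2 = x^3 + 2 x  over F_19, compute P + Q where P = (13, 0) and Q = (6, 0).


P != Q, so use the chord formula.
s = (y2 - y1) / (x2 - x1) = (0) / (12) mod 19 = 0
x3 = s^2 - x1 - x2 mod 19 = 0^2 - 13 - 6 = 0
y3 = s (x1 - x3) - y1 mod 19 = 0 * (13 - 0) - 0 = 0

P + Q = (0, 0)


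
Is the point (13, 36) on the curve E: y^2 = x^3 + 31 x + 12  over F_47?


Check whether y^2 = x^3 + 31 x + 12 (mod 47) for (x, y) = (13, 36).
LHS: y^2 = 36^2 mod 47 = 27
RHS: x^3 + 31 x + 12 = 13^3 + 31*13 + 12 mod 47 = 27
LHS = RHS

Yes, on the curve


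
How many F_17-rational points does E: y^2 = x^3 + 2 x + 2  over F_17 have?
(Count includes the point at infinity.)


For each x in F_17, count y with y^2 = x^3 + 2 x + 2 mod 17:
  x = 0: RHS = 2, y in [6, 11]  -> 2 point(s)
  x = 3: RHS = 1, y in [1, 16]  -> 2 point(s)
  x = 5: RHS = 1, y in [1, 16]  -> 2 point(s)
  x = 6: RHS = 9, y in [3, 14]  -> 2 point(s)
  x = 7: RHS = 2, y in [6, 11]  -> 2 point(s)
  x = 9: RHS = 1, y in [1, 16]  -> 2 point(s)
  x = 10: RHS = 2, y in [6, 11]  -> 2 point(s)
  x = 13: RHS = 15, y in [7, 10]  -> 2 point(s)
  x = 16: RHS = 16, y in [4, 13]  -> 2 point(s)
Affine points: 18. Add the point at infinity: total = 19.

#E(F_17) = 19


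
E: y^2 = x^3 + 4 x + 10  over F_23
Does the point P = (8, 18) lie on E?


Check whether y^2 = x^3 + 4 x + 10 (mod 23) for (x, y) = (8, 18).
LHS: y^2 = 18^2 mod 23 = 2
RHS: x^3 + 4 x + 10 = 8^3 + 4*8 + 10 mod 23 = 2
LHS = RHS

Yes, on the curve


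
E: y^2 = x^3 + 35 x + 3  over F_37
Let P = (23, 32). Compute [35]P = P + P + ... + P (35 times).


k = 35 = 100011_2 (binary, LSB first: 110001)
Double-and-add from P = (23, 32):
  bit 0 = 1: acc = O + (23, 32) = (23, 32)
  bit 1 = 1: acc = (23, 32) + (18, 8) = (22, 32)
  bit 2 = 0: acc unchanged = (22, 32)
  bit 3 = 0: acc unchanged = (22, 32)
  bit 4 = 0: acc unchanged = (22, 32)
  bit 5 = 1: acc = (22, 32) + (13, 19) = (5, 9)

35P = (5, 9)


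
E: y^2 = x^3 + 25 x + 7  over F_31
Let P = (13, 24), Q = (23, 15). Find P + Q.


P != Q, so use the chord formula.
s = (y2 - y1) / (x2 - x1) = (22) / (10) mod 31 = 27
x3 = s^2 - x1 - x2 mod 31 = 27^2 - 13 - 23 = 11
y3 = s (x1 - x3) - y1 mod 31 = 27 * (13 - 11) - 24 = 30

P + Q = (11, 30)


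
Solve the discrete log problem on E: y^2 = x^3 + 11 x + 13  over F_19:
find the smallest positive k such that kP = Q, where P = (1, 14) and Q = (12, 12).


Enumerate multiples of P until we hit Q = (12, 12):
  1P = (1, 14)
  2P = (3, 4)
  3P = (2, 10)
  4P = (13, 15)
  5P = (12, 12)
Match found at i = 5.

k = 5


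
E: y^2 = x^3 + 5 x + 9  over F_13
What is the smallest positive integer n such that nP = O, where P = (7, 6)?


Compute successive multiples of P until we hit O:
  1P = (7, 6)
  2P = (2, 1)
  3P = (5, 9)
  4P = (0, 3)
  5P = (3, 5)
  6P = (12, 9)
  7P = (11, 2)
  8P = (9, 9)
  ... (continuing to 17P)
  17P = O

ord(P) = 17


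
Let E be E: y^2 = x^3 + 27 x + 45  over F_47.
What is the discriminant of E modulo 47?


4 a^3 + 27 b^2 = 4*27^3 + 27*45^2 = 78732 + 54675 = 133407
Delta = -16 * (133407) = -2134512
Delta mod 47 = 40

Delta = 40 (mod 47)


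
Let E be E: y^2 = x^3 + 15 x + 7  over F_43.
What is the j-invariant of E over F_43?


Delta = -16(4 a^3 + 27 b^2) mod 43 = 20
-1728 * (4 a)^3 = -1728 * (4*15)^3 mod 43 = 41
j = 41 * 20^(-1) mod 43 = 30

j = 30 (mod 43)


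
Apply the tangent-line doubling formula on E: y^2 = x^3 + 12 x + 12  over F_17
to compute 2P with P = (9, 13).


Doubling: s = (3 x1^2 + a) / (2 y1)
s = (3*9^2 + 12) / (2*13) mod 17 = 0
x3 = s^2 - 2 x1 mod 17 = 0^2 - 2*9 = 16
y3 = s (x1 - x3) - y1 mod 17 = 0 * (9 - 16) - 13 = 4

2P = (16, 4)


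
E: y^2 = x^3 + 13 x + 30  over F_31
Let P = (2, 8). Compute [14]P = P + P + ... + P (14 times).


k = 14 = 1110_2 (binary, LSB first: 0111)
Double-and-add from P = (2, 8):
  bit 0 = 0: acc unchanged = O
  bit 1 = 1: acc = O + (16, 5) = (16, 5)
  bit 2 = 1: acc = (16, 5) + (13, 3) = (30, 27)
  bit 3 = 1: acc = (30, 27) + (21, 27) = (11, 4)

14P = (11, 4)


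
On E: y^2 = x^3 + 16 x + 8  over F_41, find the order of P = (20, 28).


Compute successive multiples of P until we hit O:
  1P = (20, 28)
  2P = (19, 23)
  3P = (27, 19)
  4P = (40, 27)
  5P = (26, 1)
  6P = (5, 7)
  7P = (36, 7)
  8P = (25, 17)
  ... (continuing to 47P)
  47P = O

ord(P) = 47


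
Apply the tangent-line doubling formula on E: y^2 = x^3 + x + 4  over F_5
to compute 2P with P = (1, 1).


Doubling: s = (3 x1^2 + a) / (2 y1)
s = (3*1^2 + 1) / (2*1) mod 5 = 2
x3 = s^2 - 2 x1 mod 5 = 2^2 - 2*1 = 2
y3 = s (x1 - x3) - y1 mod 5 = 2 * (1 - 2) - 1 = 2

2P = (2, 2)


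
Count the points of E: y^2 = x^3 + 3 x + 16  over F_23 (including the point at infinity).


For each x in F_23, count y with y^2 = x^3 + 3 x + 16 mod 23:
  x = 0: RHS = 16, y in [4, 19]  -> 2 point(s)
  x = 3: RHS = 6, y in [11, 12]  -> 2 point(s)
  x = 4: RHS = 0, y in [0]  -> 1 point(s)
  x = 5: RHS = 18, y in [8, 15]  -> 2 point(s)
  x = 7: RHS = 12, y in [9, 14]  -> 2 point(s)
  x = 8: RHS = 0, y in [0]  -> 1 point(s)
  x = 9: RHS = 13, y in [6, 17]  -> 2 point(s)
  x = 11: RHS = 0, y in [0]  -> 1 point(s)
  x = 12: RHS = 9, y in [3, 20]  -> 2 point(s)
  x = 15: RHS = 9, y in [3, 20]  -> 2 point(s)
  x = 17: RHS = 12, y in [9, 14]  -> 2 point(s)
  x = 19: RHS = 9, y in [3, 20]  -> 2 point(s)
  x = 20: RHS = 3, y in [7, 16]  -> 2 point(s)
  x = 21: RHS = 2, y in [5, 18]  -> 2 point(s)
  x = 22: RHS = 12, y in [9, 14]  -> 2 point(s)
Affine points: 27. Add the point at infinity: total = 28.

#E(F_23) = 28


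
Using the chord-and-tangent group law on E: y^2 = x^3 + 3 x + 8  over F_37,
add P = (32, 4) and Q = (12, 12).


P != Q, so use the chord formula.
s = (y2 - y1) / (x2 - x1) = (8) / (17) mod 37 = 7
x3 = s^2 - x1 - x2 mod 37 = 7^2 - 32 - 12 = 5
y3 = s (x1 - x3) - y1 mod 37 = 7 * (32 - 5) - 4 = 0

P + Q = (5, 0)


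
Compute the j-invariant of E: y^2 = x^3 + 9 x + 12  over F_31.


Delta = -16(4 a^3 + 27 b^2) mod 31 = 8
-1728 * (4 a)^3 = -1728 * (4*9)^3 mod 31 = 8
j = 8 * 8^(-1) mod 31 = 1

j = 1 (mod 31)


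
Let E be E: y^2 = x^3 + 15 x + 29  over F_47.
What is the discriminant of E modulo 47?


4 a^3 + 27 b^2 = 4*15^3 + 27*29^2 = 13500 + 22707 = 36207
Delta = -16 * (36207) = -579312
Delta mod 47 = 10

Delta = 10 (mod 47)


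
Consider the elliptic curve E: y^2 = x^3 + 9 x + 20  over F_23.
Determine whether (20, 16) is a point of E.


Check whether y^2 = x^3 + 9 x + 20 (mod 23) for (x, y) = (20, 16).
LHS: y^2 = 16^2 mod 23 = 3
RHS: x^3 + 9 x + 20 = 20^3 + 9*20 + 20 mod 23 = 12
LHS != RHS

No, not on the curve


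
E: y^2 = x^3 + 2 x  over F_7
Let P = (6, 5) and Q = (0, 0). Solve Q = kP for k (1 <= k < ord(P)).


Enumerate multiples of P until we hit Q = (0, 0):
  1P = (6, 5)
  2P = (4, 3)
  3P = (5, 3)
  4P = (0, 0)
Match found at i = 4.

k = 4


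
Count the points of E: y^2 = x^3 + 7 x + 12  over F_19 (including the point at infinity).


For each x in F_19, count y with y^2 = x^3 + 7 x + 12 mod 19:
  x = 1: RHS = 1, y in [1, 18]  -> 2 point(s)
  x = 4: RHS = 9, y in [3, 16]  -> 2 point(s)
  x = 5: RHS = 1, y in [1, 18]  -> 2 point(s)
  x = 6: RHS = 4, y in [2, 17]  -> 2 point(s)
  x = 7: RHS = 5, y in [9, 10]  -> 2 point(s)
  x = 9: RHS = 6, y in [5, 14]  -> 2 point(s)
  x = 12: RHS = 0, y in [0]  -> 1 point(s)
  x = 13: RHS = 1, y in [1, 18]  -> 2 point(s)
  x = 14: RHS = 4, y in [2, 17]  -> 2 point(s)
  x = 17: RHS = 9, y in [3, 16]  -> 2 point(s)
  x = 18: RHS = 4, y in [2, 17]  -> 2 point(s)
Affine points: 21. Add the point at infinity: total = 22.

#E(F_19) = 22


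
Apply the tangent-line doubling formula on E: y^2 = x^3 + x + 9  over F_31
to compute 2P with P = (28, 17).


Doubling: s = (3 x1^2 + a) / (2 y1)
s = (3*28^2 + 1) / (2*17) mod 31 = 30
x3 = s^2 - 2 x1 mod 31 = 30^2 - 2*28 = 7
y3 = s (x1 - x3) - y1 mod 31 = 30 * (28 - 7) - 17 = 24

2P = (7, 24)


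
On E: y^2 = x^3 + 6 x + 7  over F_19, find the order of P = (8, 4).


Compute successive multiples of P until we hit O:
  1P = (8, 4)
  2P = (4, 0)
  3P = (8, 15)
  4P = O

ord(P) = 4


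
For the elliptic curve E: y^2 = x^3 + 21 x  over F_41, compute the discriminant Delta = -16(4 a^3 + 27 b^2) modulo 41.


4 a^3 + 27 b^2 = 4*21^3 + 27*0^2 = 37044 + 0 = 37044
Delta = -16 * (37044) = -592704
Delta mod 41 = 33

Delta = 33 (mod 41)


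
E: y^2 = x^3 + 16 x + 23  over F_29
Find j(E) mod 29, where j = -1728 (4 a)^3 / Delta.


Delta = -16(4 a^3 + 27 b^2) mod 29 = 8
-1728 * (4 a)^3 = -1728 * (4*16)^3 mod 29 = 11
j = 11 * 8^(-1) mod 29 = 5

j = 5 (mod 29)


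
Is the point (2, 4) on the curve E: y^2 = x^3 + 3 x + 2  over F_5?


Check whether y^2 = x^3 + 3 x + 2 (mod 5) for (x, y) = (2, 4).
LHS: y^2 = 4^2 mod 5 = 1
RHS: x^3 + 3 x + 2 = 2^3 + 3*2 + 2 mod 5 = 1
LHS = RHS

Yes, on the curve


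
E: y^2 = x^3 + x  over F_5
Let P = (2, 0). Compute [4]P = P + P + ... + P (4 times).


k = 4 = 100_2 (binary, LSB first: 001)
Double-and-add from P = (2, 0):
  bit 0 = 0: acc unchanged = O
  bit 1 = 0: acc unchanged = O
  bit 2 = 1: acc = O + O = O

4P = O


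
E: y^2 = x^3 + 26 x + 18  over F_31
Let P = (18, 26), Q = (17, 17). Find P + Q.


P != Q, so use the chord formula.
s = (y2 - y1) / (x2 - x1) = (22) / (30) mod 31 = 9
x3 = s^2 - x1 - x2 mod 31 = 9^2 - 18 - 17 = 15
y3 = s (x1 - x3) - y1 mod 31 = 9 * (18 - 15) - 26 = 1

P + Q = (15, 1)


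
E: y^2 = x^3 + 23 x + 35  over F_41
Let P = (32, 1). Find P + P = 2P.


Doubling: s = (3 x1^2 + a) / (2 y1)
s = (3*32^2 + 23) / (2*1) mod 41 = 10
x3 = s^2 - 2 x1 mod 41 = 10^2 - 2*32 = 36
y3 = s (x1 - x3) - y1 mod 41 = 10 * (32 - 36) - 1 = 0

2P = (36, 0)


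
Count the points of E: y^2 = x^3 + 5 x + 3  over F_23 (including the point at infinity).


For each x in F_23, count y with y^2 = x^3 + 5 x + 3 mod 23:
  x = 0: RHS = 3, y in [7, 16]  -> 2 point(s)
  x = 1: RHS = 9, y in [3, 20]  -> 2 point(s)
  x = 4: RHS = 18, y in [8, 15]  -> 2 point(s)
  x = 7: RHS = 13, y in [6, 17]  -> 2 point(s)
  x = 8: RHS = 3, y in [7, 16]  -> 2 point(s)
  x = 9: RHS = 18, y in [8, 15]  -> 2 point(s)
  x = 10: RHS = 18, y in [8, 15]  -> 2 point(s)
  x = 11: RHS = 9, y in [3, 20]  -> 2 point(s)
  x = 15: RHS = 3, y in [7, 16]  -> 2 point(s)
  x = 16: RHS = 16, y in [4, 19]  -> 2 point(s)
  x = 21: RHS = 8, y in [10, 13]  -> 2 point(s)
Affine points: 22. Add the point at infinity: total = 23.

#E(F_23) = 23


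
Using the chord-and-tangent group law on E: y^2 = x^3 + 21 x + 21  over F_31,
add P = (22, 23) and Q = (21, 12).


P != Q, so use the chord formula.
s = (y2 - y1) / (x2 - x1) = (20) / (30) mod 31 = 11
x3 = s^2 - x1 - x2 mod 31 = 11^2 - 22 - 21 = 16
y3 = s (x1 - x3) - y1 mod 31 = 11 * (22 - 16) - 23 = 12

P + Q = (16, 12)


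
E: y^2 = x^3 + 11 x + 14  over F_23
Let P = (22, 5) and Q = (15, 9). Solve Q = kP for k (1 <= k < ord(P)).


Enumerate multiples of P until we hit Q = (15, 9):
  1P = (22, 5)
  2P = (15, 14)
  3P = (13, 13)
  4P = (1, 7)
  5P = (1, 16)
  6P = (13, 10)
  7P = (15, 9)
Match found at i = 7.

k = 7


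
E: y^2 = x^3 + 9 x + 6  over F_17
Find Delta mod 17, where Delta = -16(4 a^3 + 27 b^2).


4 a^3 + 27 b^2 = 4*9^3 + 27*6^2 = 2916 + 972 = 3888
Delta = -16 * (3888) = -62208
Delta mod 17 = 12

Delta = 12 (mod 17)


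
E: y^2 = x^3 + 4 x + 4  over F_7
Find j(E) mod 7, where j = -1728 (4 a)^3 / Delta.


Delta = -16(4 a^3 + 27 b^2) mod 7 = 3
-1728 * (4 a)^3 = -1728 * (4*4)^3 mod 7 = 1
j = 1 * 3^(-1) mod 7 = 5

j = 5 (mod 7)


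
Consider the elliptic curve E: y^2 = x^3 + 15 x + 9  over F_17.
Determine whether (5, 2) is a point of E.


Check whether y^2 = x^3 + 15 x + 9 (mod 17) for (x, y) = (5, 2).
LHS: y^2 = 2^2 mod 17 = 4
RHS: x^3 + 15 x + 9 = 5^3 + 15*5 + 9 mod 17 = 5
LHS != RHS

No, not on the curve


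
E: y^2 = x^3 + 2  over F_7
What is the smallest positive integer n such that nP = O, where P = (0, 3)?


Compute successive multiples of P until we hit O:
  1P = (0, 3)
  2P = (0, 4)
  3P = O

ord(P) = 3


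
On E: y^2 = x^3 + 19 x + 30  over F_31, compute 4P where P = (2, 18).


k = 4 = 100_2 (binary, LSB first: 001)
Double-and-add from P = (2, 18):
  bit 0 = 0: acc unchanged = O
  bit 1 = 0: acc unchanged = O
  bit 2 = 1: acc = O + (9, 0) = (9, 0)

4P = (9, 0)


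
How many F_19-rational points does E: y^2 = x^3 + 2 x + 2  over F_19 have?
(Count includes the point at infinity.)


For each x in F_19, count y with y^2 = x^3 + 2 x + 2 mod 19:
  x = 1: RHS = 5, y in [9, 10]  -> 2 point(s)
  x = 3: RHS = 16, y in [4, 15]  -> 2 point(s)
  x = 4: RHS = 17, y in [6, 13]  -> 2 point(s)
  x = 5: RHS = 4, y in [2, 17]  -> 2 point(s)
  x = 7: RHS = 17, y in [6, 13]  -> 2 point(s)
  x = 8: RHS = 17, y in [6, 13]  -> 2 point(s)
  x = 11: RHS = 6, y in [5, 14]  -> 2 point(s)
  x = 12: RHS = 6, y in [5, 14]  -> 2 point(s)
  x = 14: RHS = 0, y in [0]  -> 1 point(s)
  x = 15: RHS = 6, y in [5, 14]  -> 2 point(s)
  x = 16: RHS = 7, y in [8, 11]  -> 2 point(s)
  x = 17: RHS = 9, y in [3, 16]  -> 2 point(s)
Affine points: 23. Add the point at infinity: total = 24.

#E(F_19) = 24


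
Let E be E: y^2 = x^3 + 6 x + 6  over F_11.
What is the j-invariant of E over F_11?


Delta = -16(4 a^3 + 27 b^2) mod 11 = 5
-1728 * (4 a)^3 = -1728 * (4*6)^3 mod 11 = 3
j = 3 * 5^(-1) mod 11 = 5

j = 5 (mod 11)


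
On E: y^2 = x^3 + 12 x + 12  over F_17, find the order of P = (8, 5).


Compute successive multiples of P until we hit O:
  1P = (8, 5)
  2P = (1, 12)
  3P = (9, 13)
  4P = (13, 6)
  5P = (11, 8)
  6P = (16, 4)
  7P = (14, 0)
  8P = (16, 13)
  ... (continuing to 14P)
  14P = O

ord(P) = 14


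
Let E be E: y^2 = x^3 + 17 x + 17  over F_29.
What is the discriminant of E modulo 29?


4 a^3 + 27 b^2 = 4*17^3 + 27*17^2 = 19652 + 7803 = 27455
Delta = -16 * (27455) = -439280
Delta mod 29 = 12

Delta = 12 (mod 29)


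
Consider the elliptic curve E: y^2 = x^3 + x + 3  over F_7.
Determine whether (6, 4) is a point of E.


Check whether y^2 = x^3 + 1 x + 3 (mod 7) for (x, y) = (6, 4).
LHS: y^2 = 4^2 mod 7 = 2
RHS: x^3 + 1 x + 3 = 6^3 + 1*6 + 3 mod 7 = 1
LHS != RHS

No, not on the curve


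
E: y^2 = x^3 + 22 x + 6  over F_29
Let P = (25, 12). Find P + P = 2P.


Doubling: s = (3 x1^2 + a) / (2 y1)
s = (3*25^2 + 22) / (2*12) mod 29 = 15
x3 = s^2 - 2 x1 mod 29 = 15^2 - 2*25 = 1
y3 = s (x1 - x3) - y1 mod 29 = 15 * (25 - 1) - 12 = 0

2P = (1, 0)


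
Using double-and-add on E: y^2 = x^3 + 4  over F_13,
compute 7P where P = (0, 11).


k = 7 = 111_2 (binary, LSB first: 111)
Double-and-add from P = (0, 11):
  bit 0 = 1: acc = O + (0, 11) = (0, 11)
  bit 1 = 1: acc = (0, 11) + (0, 2) = O
  bit 2 = 1: acc = O + (0, 11) = (0, 11)

7P = (0, 11)


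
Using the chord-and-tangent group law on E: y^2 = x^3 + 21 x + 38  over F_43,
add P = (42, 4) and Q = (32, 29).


P != Q, so use the chord formula.
s = (y2 - y1) / (x2 - x1) = (25) / (33) mod 43 = 19
x3 = s^2 - x1 - x2 mod 43 = 19^2 - 42 - 32 = 29
y3 = s (x1 - x3) - y1 mod 43 = 19 * (42 - 29) - 4 = 28

P + Q = (29, 28)


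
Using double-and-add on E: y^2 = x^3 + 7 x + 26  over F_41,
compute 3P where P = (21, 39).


k = 3 = 11_2 (binary, LSB first: 11)
Double-and-add from P = (21, 39):
  bit 0 = 1: acc = O + (21, 39) = (21, 39)
  bit 1 = 1: acc = (21, 39) + (9, 30) = (9, 11)

3P = (9, 11)


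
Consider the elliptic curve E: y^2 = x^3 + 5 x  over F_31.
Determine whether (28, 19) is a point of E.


Check whether y^2 = x^3 + 5 x + 0 (mod 31) for (x, y) = (28, 19).
LHS: y^2 = 19^2 mod 31 = 20
RHS: x^3 + 5 x + 0 = 28^3 + 5*28 + 0 mod 31 = 20
LHS = RHS

Yes, on the curve


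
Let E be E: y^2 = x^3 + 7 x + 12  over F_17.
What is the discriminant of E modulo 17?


4 a^3 + 27 b^2 = 4*7^3 + 27*12^2 = 1372 + 3888 = 5260
Delta = -16 * (5260) = -84160
Delta mod 17 = 7

Delta = 7 (mod 17)


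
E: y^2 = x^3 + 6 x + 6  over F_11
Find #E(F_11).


For each x in F_11, count y with y^2 = x^3 + 6 x + 6 mod 11:
  x = 2: RHS = 4, y in [2, 9]  -> 2 point(s)
  x = 6: RHS = 5, y in [4, 7]  -> 2 point(s)
  x = 8: RHS = 5, y in [4, 7]  -> 2 point(s)
Affine points: 6. Add the point at infinity: total = 7.

#E(F_11) = 7


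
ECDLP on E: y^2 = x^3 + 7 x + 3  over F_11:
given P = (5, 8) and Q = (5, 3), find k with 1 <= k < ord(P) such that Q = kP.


Enumerate multiples of P until we hit Q = (5, 3):
  1P = (5, 8)
  2P = (2, 6)
  3P = (2, 5)
  4P = (5, 3)
Match found at i = 4.

k = 4


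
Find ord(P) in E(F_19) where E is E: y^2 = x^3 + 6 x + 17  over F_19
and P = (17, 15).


Compute successive multiples of P until we hit O:
  1P = (17, 15)
  2P = (15, 9)
  3P = (15, 10)
  4P = (17, 4)
  5P = O

ord(P) = 5


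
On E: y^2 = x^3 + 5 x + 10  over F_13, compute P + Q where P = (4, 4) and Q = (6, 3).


P != Q, so use the chord formula.
s = (y2 - y1) / (x2 - x1) = (12) / (2) mod 13 = 6
x3 = s^2 - x1 - x2 mod 13 = 6^2 - 4 - 6 = 0
y3 = s (x1 - x3) - y1 mod 13 = 6 * (4 - 0) - 4 = 7

P + Q = (0, 7)


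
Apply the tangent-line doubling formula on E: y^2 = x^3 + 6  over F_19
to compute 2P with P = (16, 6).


Doubling: s = (3 x1^2 + a) / (2 y1)
s = (3*16^2 + 0) / (2*6) mod 19 = 7
x3 = s^2 - 2 x1 mod 19 = 7^2 - 2*16 = 17
y3 = s (x1 - x3) - y1 mod 19 = 7 * (16 - 17) - 6 = 6

2P = (17, 6)


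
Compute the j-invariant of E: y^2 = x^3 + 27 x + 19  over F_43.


Delta = -16(4 a^3 + 27 b^2) mod 43 = 25
-1728 * (4 a)^3 = -1728 * (4*27)^3 mod 43 = 42
j = 42 * 25^(-1) mod 43 = 12

j = 12 (mod 43)


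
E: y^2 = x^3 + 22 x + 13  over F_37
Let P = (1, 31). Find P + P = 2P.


Doubling: s = (3 x1^2 + a) / (2 y1)
s = (3*1^2 + 22) / (2*31) mod 37 = 1
x3 = s^2 - 2 x1 mod 37 = 1^2 - 2*1 = 36
y3 = s (x1 - x3) - y1 mod 37 = 1 * (1 - 36) - 31 = 8

2P = (36, 8)


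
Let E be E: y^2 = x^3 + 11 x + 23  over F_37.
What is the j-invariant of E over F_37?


Delta = -16(4 a^3 + 27 b^2) mod 37 = 11
-1728 * (4 a)^3 = -1728 * (4*11)^3 mod 37 = 36
j = 36 * 11^(-1) mod 37 = 10

j = 10 (mod 37)


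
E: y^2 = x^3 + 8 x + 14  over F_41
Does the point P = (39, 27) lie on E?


Check whether y^2 = x^3 + 8 x + 14 (mod 41) for (x, y) = (39, 27).
LHS: y^2 = 27^2 mod 41 = 32
RHS: x^3 + 8 x + 14 = 39^3 + 8*39 + 14 mod 41 = 31
LHS != RHS

No, not on the curve


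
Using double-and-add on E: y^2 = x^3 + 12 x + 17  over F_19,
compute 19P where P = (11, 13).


k = 19 = 10011_2 (binary, LSB first: 11001)
Double-and-add from P = (11, 13):
  bit 0 = 1: acc = O + (11, 13) = (11, 13)
  bit 1 = 1: acc = (11, 13) + (1, 7) = (18, 17)
  bit 2 = 0: acc unchanged = (18, 17)
  bit 3 = 0: acc unchanged = (18, 17)
  bit 4 = 1: acc = (18, 17) + (16, 7) = (10, 4)

19P = (10, 4)


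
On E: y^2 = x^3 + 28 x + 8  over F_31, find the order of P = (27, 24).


Compute successive multiples of P until we hit O:
  1P = (27, 24)
  2P = (9, 20)
  3P = (5, 5)
  4P = (18, 19)
  5P = (2, 14)
  6P = (22, 9)
  7P = (22, 22)
  8P = (2, 17)
  ... (continuing to 13P)
  13P = O

ord(P) = 13


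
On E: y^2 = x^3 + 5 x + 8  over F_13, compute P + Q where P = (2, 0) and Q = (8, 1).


P != Q, so use the chord formula.
s = (y2 - y1) / (x2 - x1) = (1) / (6) mod 13 = 11
x3 = s^2 - x1 - x2 mod 13 = 11^2 - 2 - 8 = 7
y3 = s (x1 - x3) - y1 mod 13 = 11 * (2 - 7) - 0 = 10

P + Q = (7, 10)


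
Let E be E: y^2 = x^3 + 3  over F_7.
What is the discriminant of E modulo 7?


4 a^3 + 27 b^2 = 4*0^3 + 27*3^2 = 0 + 243 = 243
Delta = -16 * (243) = -3888
Delta mod 7 = 4

Delta = 4 (mod 7)


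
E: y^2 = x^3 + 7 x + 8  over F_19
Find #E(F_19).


For each x in F_19, count y with y^2 = x^3 + 7 x + 8 mod 19:
  x = 1: RHS = 16, y in [4, 15]  -> 2 point(s)
  x = 2: RHS = 11, y in [7, 12]  -> 2 point(s)
  x = 4: RHS = 5, y in [9, 10]  -> 2 point(s)
  x = 5: RHS = 16, y in [4, 15]  -> 2 point(s)
  x = 6: RHS = 0, y in [0]  -> 1 point(s)
  x = 7: RHS = 1, y in [1, 18]  -> 2 point(s)
  x = 8: RHS = 6, y in [5, 14]  -> 2 point(s)
  x = 13: RHS = 16, y in [4, 15]  -> 2 point(s)
  x = 14: RHS = 0, y in [0]  -> 1 point(s)
  x = 15: RHS = 11, y in [7, 12]  -> 2 point(s)
  x = 16: RHS = 17, y in [6, 13]  -> 2 point(s)
  x = 17: RHS = 5, y in [9, 10]  -> 2 point(s)
  x = 18: RHS = 0, y in [0]  -> 1 point(s)
Affine points: 23. Add the point at infinity: total = 24.

#E(F_19) = 24


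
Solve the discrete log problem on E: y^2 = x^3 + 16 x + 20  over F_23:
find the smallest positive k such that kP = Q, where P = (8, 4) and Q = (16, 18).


Enumerate multiples of P until we hit Q = (16, 18):
  1P = (8, 4)
  2P = (16, 18)
Match found at i = 2.

k = 2


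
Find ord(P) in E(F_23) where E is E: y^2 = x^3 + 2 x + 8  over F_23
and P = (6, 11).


Compute successive multiples of P until we hit O:
  1P = (6, 11)
  2P = (13, 0)
  3P = (6, 12)
  4P = O

ord(P) = 4


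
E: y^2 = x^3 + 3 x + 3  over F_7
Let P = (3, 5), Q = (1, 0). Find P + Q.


P != Q, so use the chord formula.
s = (y2 - y1) / (x2 - x1) = (2) / (5) mod 7 = 6
x3 = s^2 - x1 - x2 mod 7 = 6^2 - 3 - 1 = 4
y3 = s (x1 - x3) - y1 mod 7 = 6 * (3 - 4) - 5 = 3

P + Q = (4, 3)


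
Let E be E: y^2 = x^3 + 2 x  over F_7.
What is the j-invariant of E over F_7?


Delta = -16(4 a^3 + 27 b^2) mod 7 = 6
-1728 * (4 a)^3 = -1728 * (4*2)^3 mod 7 = 1
j = 1 * 6^(-1) mod 7 = 6

j = 6 (mod 7)


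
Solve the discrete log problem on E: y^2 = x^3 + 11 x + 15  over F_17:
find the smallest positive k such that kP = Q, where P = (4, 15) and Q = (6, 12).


Enumerate multiples of P until we hit Q = (6, 12):
  1P = (4, 15)
  2P = (13, 3)
  3P = (15, 11)
  4P = (6, 12)
Match found at i = 4.

k = 4


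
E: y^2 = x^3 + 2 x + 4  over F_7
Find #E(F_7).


For each x in F_7, count y with y^2 = x^3 + 2 x + 4 mod 7:
  x = 0: RHS = 4, y in [2, 5]  -> 2 point(s)
  x = 1: RHS = 0, y in [0]  -> 1 point(s)
  x = 2: RHS = 2, y in [3, 4]  -> 2 point(s)
  x = 3: RHS = 2, y in [3, 4]  -> 2 point(s)
  x = 6: RHS = 1, y in [1, 6]  -> 2 point(s)
Affine points: 9. Add the point at infinity: total = 10.

#E(F_7) = 10


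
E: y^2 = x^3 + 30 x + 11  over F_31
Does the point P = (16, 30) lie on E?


Check whether y^2 = x^3 + 30 x + 11 (mod 31) for (x, y) = (16, 30).
LHS: y^2 = 30^2 mod 31 = 1
RHS: x^3 + 30 x + 11 = 16^3 + 30*16 + 11 mod 31 = 30
LHS != RHS

No, not on the curve


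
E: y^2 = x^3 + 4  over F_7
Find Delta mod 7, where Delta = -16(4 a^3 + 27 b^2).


4 a^3 + 27 b^2 = 4*0^3 + 27*4^2 = 0 + 432 = 432
Delta = -16 * (432) = -6912
Delta mod 7 = 4

Delta = 4 (mod 7)


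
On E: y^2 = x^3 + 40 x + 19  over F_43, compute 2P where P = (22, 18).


Doubling: s = (3 x1^2 + a) / (2 y1)
s = (3*22^2 + 40) / (2*18) mod 43 = 8
x3 = s^2 - 2 x1 mod 43 = 8^2 - 2*22 = 20
y3 = s (x1 - x3) - y1 mod 43 = 8 * (22 - 20) - 18 = 41

2P = (20, 41)


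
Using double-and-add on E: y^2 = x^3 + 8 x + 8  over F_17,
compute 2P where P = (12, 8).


k = 2 = 10_2 (binary, LSB first: 01)
Double-and-add from P = (12, 8):
  bit 0 = 0: acc unchanged = O
  bit 1 = 1: acc = O + (14, 5) = (14, 5)

2P = (14, 5)


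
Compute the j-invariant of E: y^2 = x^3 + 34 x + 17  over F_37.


Delta = -16(4 a^3 + 27 b^2) mod 37 = 16
-1728 * (4 a)^3 = -1728 * (4*34)^3 mod 37 = 10
j = 10 * 16^(-1) mod 37 = 33

j = 33 (mod 37)


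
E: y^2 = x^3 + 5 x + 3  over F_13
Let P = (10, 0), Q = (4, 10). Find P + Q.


P != Q, so use the chord formula.
s = (y2 - y1) / (x2 - x1) = (10) / (7) mod 13 = 7
x3 = s^2 - x1 - x2 mod 13 = 7^2 - 10 - 4 = 9
y3 = s (x1 - x3) - y1 mod 13 = 7 * (10 - 9) - 0 = 7

P + Q = (9, 7)


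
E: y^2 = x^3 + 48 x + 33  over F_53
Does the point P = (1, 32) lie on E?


Check whether y^2 = x^3 + 48 x + 33 (mod 53) for (x, y) = (1, 32).
LHS: y^2 = 32^2 mod 53 = 17
RHS: x^3 + 48 x + 33 = 1^3 + 48*1 + 33 mod 53 = 29
LHS != RHS

No, not on the curve


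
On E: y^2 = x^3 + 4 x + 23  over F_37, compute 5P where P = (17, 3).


k = 5 = 101_2 (binary, LSB first: 101)
Double-and-add from P = (17, 3):
  bit 0 = 1: acc = O + (17, 3) = (17, 3)
  bit 1 = 0: acc unchanged = (17, 3)
  bit 2 = 1: acc = (17, 3) + (8, 30) = (21, 9)

5P = (21, 9)


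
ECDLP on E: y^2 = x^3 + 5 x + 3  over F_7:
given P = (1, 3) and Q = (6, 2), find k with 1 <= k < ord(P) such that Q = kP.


Enumerate multiples of P until we hit Q = (6, 2):
  1P = (1, 3)
  2P = (6, 2)
Match found at i = 2.

k = 2


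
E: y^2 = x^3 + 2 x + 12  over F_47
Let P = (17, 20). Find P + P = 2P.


Doubling: s = (3 x1^2 + a) / (2 y1)
s = (3*17^2 + 2) / (2*20) mod 47 = 37
x3 = s^2 - 2 x1 mod 47 = 37^2 - 2*17 = 19
y3 = s (x1 - x3) - y1 mod 47 = 37 * (17 - 19) - 20 = 0

2P = (19, 0)


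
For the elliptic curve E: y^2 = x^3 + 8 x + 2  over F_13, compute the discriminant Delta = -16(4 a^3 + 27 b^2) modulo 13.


4 a^3 + 27 b^2 = 4*8^3 + 27*2^2 = 2048 + 108 = 2156
Delta = -16 * (2156) = -34496
Delta mod 13 = 6

Delta = 6 (mod 13)


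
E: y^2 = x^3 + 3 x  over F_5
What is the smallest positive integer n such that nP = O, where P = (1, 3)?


Compute successive multiples of P until we hit O:
  1P = (1, 3)
  2P = (4, 4)
  3P = (4, 1)
  4P = (1, 2)
  5P = O

ord(P) = 5


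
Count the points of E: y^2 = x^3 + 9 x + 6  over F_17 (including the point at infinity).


For each x in F_17, count y with y^2 = x^3 + 9 x + 6 mod 17:
  x = 1: RHS = 16, y in [4, 13]  -> 2 point(s)
  x = 2: RHS = 15, y in [7, 10]  -> 2 point(s)
  x = 3: RHS = 9, y in [3, 14]  -> 2 point(s)
  x = 4: RHS = 4, y in [2, 15]  -> 2 point(s)
  x = 6: RHS = 4, y in [2, 15]  -> 2 point(s)
  x = 7: RHS = 4, y in [2, 15]  -> 2 point(s)
  x = 9: RHS = 0, y in [0]  -> 1 point(s)
  x = 10: RHS = 8, y in [5, 12]  -> 2 point(s)
  x = 11: RHS = 8, y in [5, 12]  -> 2 point(s)
  x = 13: RHS = 8, y in [5, 12]  -> 2 point(s)
  x = 16: RHS = 13, y in [8, 9]  -> 2 point(s)
Affine points: 21. Add the point at infinity: total = 22.

#E(F_17) = 22


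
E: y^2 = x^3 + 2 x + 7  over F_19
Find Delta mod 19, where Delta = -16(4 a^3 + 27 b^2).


4 a^3 + 27 b^2 = 4*2^3 + 27*7^2 = 32 + 1323 = 1355
Delta = -16 * (1355) = -21680
Delta mod 19 = 18

Delta = 18 (mod 19)


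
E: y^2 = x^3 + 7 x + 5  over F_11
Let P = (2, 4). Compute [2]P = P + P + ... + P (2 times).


k = 2 = 10_2 (binary, LSB first: 01)
Double-and-add from P = (2, 4):
  bit 0 = 0: acc unchanged = O
  bit 1 = 1: acc = O + (8, 1) = (8, 1)

2P = (8, 1)


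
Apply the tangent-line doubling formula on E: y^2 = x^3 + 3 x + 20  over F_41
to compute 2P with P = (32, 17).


Doubling: s = (3 x1^2 + a) / (2 y1)
s = (3*32^2 + 3) / (2*17) mod 41 = 0
x3 = s^2 - 2 x1 mod 41 = 0^2 - 2*32 = 18
y3 = s (x1 - x3) - y1 mod 41 = 0 * (32 - 18) - 17 = 24

2P = (18, 24)


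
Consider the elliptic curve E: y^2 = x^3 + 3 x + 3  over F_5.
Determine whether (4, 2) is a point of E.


Check whether y^2 = x^3 + 3 x + 3 (mod 5) for (x, y) = (4, 2).
LHS: y^2 = 2^2 mod 5 = 4
RHS: x^3 + 3 x + 3 = 4^3 + 3*4 + 3 mod 5 = 4
LHS = RHS

Yes, on the curve


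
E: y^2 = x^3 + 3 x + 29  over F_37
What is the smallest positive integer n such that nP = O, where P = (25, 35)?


Compute successive multiples of P until we hit O:
  1P = (25, 35)
  2P = (36, 5)
  3P = (29, 23)
  4P = (29, 14)
  5P = (36, 32)
  6P = (25, 2)
  7P = O

ord(P) = 7


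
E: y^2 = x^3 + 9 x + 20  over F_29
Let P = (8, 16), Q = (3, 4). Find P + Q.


P != Q, so use the chord formula.
s = (y2 - y1) / (x2 - x1) = (17) / (24) mod 29 = 14
x3 = s^2 - x1 - x2 mod 29 = 14^2 - 8 - 3 = 11
y3 = s (x1 - x3) - y1 mod 29 = 14 * (8 - 11) - 16 = 0

P + Q = (11, 0)


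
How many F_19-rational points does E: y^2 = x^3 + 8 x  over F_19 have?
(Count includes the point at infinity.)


For each x in F_19, count y with y^2 = x^3 + 8 x + 0 mod 19:
  x = 0: RHS = 0, y in [0]  -> 1 point(s)
  x = 1: RHS = 9, y in [3, 16]  -> 2 point(s)
  x = 2: RHS = 5, y in [9, 10]  -> 2 point(s)
  x = 4: RHS = 1, y in [1, 18]  -> 2 point(s)
  x = 6: RHS = 17, y in [6, 13]  -> 2 point(s)
  x = 7: RHS = 0, y in [0]  -> 1 point(s)
  x = 8: RHS = 6, y in [5, 14]  -> 2 point(s)
  x = 10: RHS = 16, y in [4, 15]  -> 2 point(s)
  x = 12: RHS = 0, y in [0]  -> 1 point(s)
  x = 14: RHS = 6, y in [5, 14]  -> 2 point(s)
  x = 16: RHS = 6, y in [5, 14]  -> 2 point(s)
Affine points: 19. Add the point at infinity: total = 20.

#E(F_19) = 20


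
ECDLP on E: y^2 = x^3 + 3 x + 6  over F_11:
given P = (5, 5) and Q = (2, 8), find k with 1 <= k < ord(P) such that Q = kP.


Enumerate multiples of P until we hit Q = (2, 8):
  1P = (5, 5)
  2P = (2, 3)
  3P = (2, 8)
Match found at i = 3.

k = 3


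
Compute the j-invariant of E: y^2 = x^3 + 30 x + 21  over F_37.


Delta = -16(4 a^3 + 27 b^2) mod 37 = 12
-1728 * (4 a)^3 = -1728 * (4*30)^3 mod 37 = 27
j = 27 * 12^(-1) mod 37 = 30

j = 30 (mod 37)


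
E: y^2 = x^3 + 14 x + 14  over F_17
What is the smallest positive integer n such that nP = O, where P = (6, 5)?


Compute successive multiples of P until we hit O:
  1P = (6, 5)
  2P = (9, 6)
  3P = (4, 7)
  4P = (8, 14)
  5P = (2, 13)
  6P = (13, 9)
  7P = (7, 9)
  8P = (3, 7)
  ... (continuing to 23P)
  23P = O

ord(P) = 23


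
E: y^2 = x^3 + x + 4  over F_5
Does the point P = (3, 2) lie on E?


Check whether y^2 = x^3 + 1 x + 4 (mod 5) for (x, y) = (3, 2).
LHS: y^2 = 2^2 mod 5 = 4
RHS: x^3 + 1 x + 4 = 3^3 + 1*3 + 4 mod 5 = 4
LHS = RHS

Yes, on the curve


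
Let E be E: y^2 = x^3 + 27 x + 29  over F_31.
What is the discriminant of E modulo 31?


4 a^3 + 27 b^2 = 4*27^3 + 27*29^2 = 78732 + 22707 = 101439
Delta = -16 * (101439) = -1623024
Delta mod 31 = 12

Delta = 12 (mod 31)


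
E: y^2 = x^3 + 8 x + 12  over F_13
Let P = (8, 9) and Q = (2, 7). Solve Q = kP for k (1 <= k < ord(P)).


Enumerate multiples of P until we hit Q = (2, 7):
  1P = (8, 9)
  2P = (11, 1)
  3P = (4, 2)
  4P = (0, 5)
  5P = (2, 7)
Match found at i = 5.

k = 5


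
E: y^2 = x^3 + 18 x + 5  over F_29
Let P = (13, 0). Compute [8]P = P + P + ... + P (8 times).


k = 8 = 1000_2 (binary, LSB first: 0001)
Double-and-add from P = (13, 0):
  bit 0 = 0: acc unchanged = O
  bit 1 = 0: acc unchanged = O
  bit 2 = 0: acc unchanged = O
  bit 3 = 1: acc = O + O = O

8P = O


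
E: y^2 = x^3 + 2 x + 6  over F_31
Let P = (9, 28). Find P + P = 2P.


Doubling: s = (3 x1^2 + a) / (2 y1)
s = (3*9^2 + 2) / (2*28) mod 31 = 16
x3 = s^2 - 2 x1 mod 31 = 16^2 - 2*9 = 21
y3 = s (x1 - x3) - y1 mod 31 = 16 * (9 - 21) - 28 = 28

2P = (21, 28)


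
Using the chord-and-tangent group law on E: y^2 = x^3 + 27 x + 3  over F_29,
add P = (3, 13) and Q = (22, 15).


P != Q, so use the chord formula.
s = (y2 - y1) / (x2 - x1) = (2) / (19) mod 29 = 23
x3 = s^2 - x1 - x2 mod 29 = 23^2 - 3 - 22 = 11
y3 = s (x1 - x3) - y1 mod 29 = 23 * (3 - 11) - 13 = 6

P + Q = (11, 6)


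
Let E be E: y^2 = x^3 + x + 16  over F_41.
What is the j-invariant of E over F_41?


Delta = -16(4 a^3 + 27 b^2) mod 41 = 3
-1728 * (4 a)^3 = -1728 * (4*1)^3 mod 41 = 26
j = 26 * 3^(-1) mod 41 = 36

j = 36 (mod 41)


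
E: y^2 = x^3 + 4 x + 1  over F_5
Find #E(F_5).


For each x in F_5, count y with y^2 = x^3 + 4 x + 1 mod 5:
  x = 0: RHS = 1, y in [1, 4]  -> 2 point(s)
  x = 1: RHS = 1, y in [1, 4]  -> 2 point(s)
  x = 3: RHS = 0, y in [0]  -> 1 point(s)
  x = 4: RHS = 1, y in [1, 4]  -> 2 point(s)
Affine points: 7. Add the point at infinity: total = 8.

#E(F_5) = 8


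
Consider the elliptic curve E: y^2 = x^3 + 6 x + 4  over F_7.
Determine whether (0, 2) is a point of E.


Check whether y^2 = x^3 + 6 x + 4 (mod 7) for (x, y) = (0, 2).
LHS: y^2 = 2^2 mod 7 = 4
RHS: x^3 + 6 x + 4 = 0^3 + 6*0 + 4 mod 7 = 4
LHS = RHS

Yes, on the curve


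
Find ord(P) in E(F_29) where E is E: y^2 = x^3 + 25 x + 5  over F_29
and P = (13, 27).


Compute successive multiples of P until we hit O:
  1P = (13, 27)
  2P = (2, 18)
  3P = (7, 28)
  4P = (5, 20)
  5P = (24, 25)
  6P = (16, 21)
  7P = (4, 13)
  8P = (18, 20)
  ... (continuing to 35P)
  35P = O

ord(P) = 35


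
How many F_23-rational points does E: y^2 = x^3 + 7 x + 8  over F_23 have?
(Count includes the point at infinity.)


For each x in F_23, count y with y^2 = x^3 + 7 x + 8 mod 23:
  x = 0: RHS = 8, y in [10, 13]  -> 2 point(s)
  x = 1: RHS = 16, y in [4, 19]  -> 2 point(s)
  x = 4: RHS = 8, y in [10, 13]  -> 2 point(s)
  x = 6: RHS = 13, y in [6, 17]  -> 2 point(s)
  x = 7: RHS = 9, y in [3, 20]  -> 2 point(s)
  x = 8: RHS = 1, y in [1, 22]  -> 2 point(s)
  x = 9: RHS = 18, y in [8, 15]  -> 2 point(s)
  x = 11: RHS = 13, y in [6, 17]  -> 2 point(s)
  x = 12: RHS = 3, y in [7, 16]  -> 2 point(s)
  x = 17: RHS = 3, y in [7, 16]  -> 2 point(s)
  x = 18: RHS = 9, y in [3, 20]  -> 2 point(s)
  x = 19: RHS = 8, y in [10, 13]  -> 2 point(s)
  x = 20: RHS = 6, y in [11, 12]  -> 2 point(s)
  x = 21: RHS = 9, y in [3, 20]  -> 2 point(s)
  x = 22: RHS = 0, y in [0]  -> 1 point(s)
Affine points: 29. Add the point at infinity: total = 30.

#E(F_23) = 30
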